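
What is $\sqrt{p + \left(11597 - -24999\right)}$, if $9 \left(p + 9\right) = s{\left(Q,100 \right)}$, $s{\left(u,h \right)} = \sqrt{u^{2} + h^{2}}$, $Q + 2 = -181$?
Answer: $\frac{\sqrt{329283 + \sqrt{43489}}}{3} \approx 191.34$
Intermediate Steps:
$Q = -183$ ($Q = -2 - 181 = -183$)
$s{\left(u,h \right)} = \sqrt{h^{2} + u^{2}}$
$p = -9 + \frac{\sqrt{43489}}{9}$ ($p = -9 + \frac{\sqrt{100^{2} + \left(-183\right)^{2}}}{9} = -9 + \frac{\sqrt{10000 + 33489}}{9} = -9 + \frac{\sqrt{43489}}{9} \approx 14.171$)
$\sqrt{p + \left(11597 - -24999\right)} = \sqrt{\left(-9 + \frac{\sqrt{43489}}{9}\right) + \left(11597 - -24999\right)} = \sqrt{\left(-9 + \frac{\sqrt{43489}}{9}\right) + \left(11597 + 24999\right)} = \sqrt{\left(-9 + \frac{\sqrt{43489}}{9}\right) + 36596} = \sqrt{36587 + \frac{\sqrt{43489}}{9}}$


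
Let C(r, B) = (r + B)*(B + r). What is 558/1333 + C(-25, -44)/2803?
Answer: 255177/120529 ≈ 2.1171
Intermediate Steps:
C(r, B) = (B + r)² (C(r, B) = (B + r)*(B + r) = (B + r)²)
558/1333 + C(-25, -44)/2803 = 558/1333 + (-44 - 25)²/2803 = 558*(1/1333) + (-69)²*(1/2803) = 18/43 + 4761*(1/2803) = 18/43 + 4761/2803 = 255177/120529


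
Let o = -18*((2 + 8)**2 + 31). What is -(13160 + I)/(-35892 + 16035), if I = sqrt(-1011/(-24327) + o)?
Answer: 13160/19857 + I*sqrt(17227737185)/53673471 ≈ 0.66274 + 0.0024454*I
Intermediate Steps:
o = -2358 (o = -18*(10**2 + 31) = -18*(100 + 31) = -18*131 = -2358)
I = I*sqrt(17227737185)/2703 (I = sqrt(-1011/(-24327) - 2358) = sqrt(-1011*(-1/24327) - 2358) = sqrt(337/8109 - 2358) = sqrt(-19120685/8109) = I*sqrt(17227737185)/2703 ≈ 48.559*I)
-(13160 + I)/(-35892 + 16035) = -(13160 + I*sqrt(17227737185)/2703)/(-35892 + 16035) = -(13160 + I*sqrt(17227737185)/2703)/(-19857) = -(13160 + I*sqrt(17227737185)/2703)*(-1)/19857 = -(-13160/19857 - I*sqrt(17227737185)/53673471) = 13160/19857 + I*sqrt(17227737185)/53673471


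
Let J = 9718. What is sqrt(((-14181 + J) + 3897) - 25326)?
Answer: 2*I*sqrt(6473) ≈ 160.91*I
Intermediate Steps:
sqrt(((-14181 + J) + 3897) - 25326) = sqrt(((-14181 + 9718) + 3897) - 25326) = sqrt((-4463 + 3897) - 25326) = sqrt(-566 - 25326) = sqrt(-25892) = 2*I*sqrt(6473)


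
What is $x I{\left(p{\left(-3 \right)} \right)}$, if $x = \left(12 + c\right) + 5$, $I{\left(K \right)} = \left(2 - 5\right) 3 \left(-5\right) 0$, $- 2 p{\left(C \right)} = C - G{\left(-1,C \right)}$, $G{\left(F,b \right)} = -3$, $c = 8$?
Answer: $0$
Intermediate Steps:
$p{\left(C \right)} = - \frac{3}{2} - \frac{C}{2}$ ($p{\left(C \right)} = - \frac{C - -3}{2} = - \frac{C + 3}{2} = - \frac{3 + C}{2} = - \frac{3}{2} - \frac{C}{2}$)
$I{\left(K \right)} = 0$ ($I{\left(K \right)} = - 3 \left(\left(-15\right) 0\right) = \left(-3\right) 0 = 0$)
$x = 25$ ($x = \left(12 + 8\right) + 5 = 20 + 5 = 25$)
$x I{\left(p{\left(-3 \right)} \right)} = 25 \cdot 0 = 0$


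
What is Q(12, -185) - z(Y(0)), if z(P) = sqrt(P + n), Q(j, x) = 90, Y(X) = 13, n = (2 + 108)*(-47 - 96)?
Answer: 90 - 13*I*sqrt(93) ≈ 90.0 - 125.37*I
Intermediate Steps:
n = -15730 (n = 110*(-143) = -15730)
z(P) = sqrt(-15730 + P) (z(P) = sqrt(P - 15730) = sqrt(-15730 + P))
Q(12, -185) - z(Y(0)) = 90 - sqrt(-15730 + 13) = 90 - sqrt(-15717) = 90 - 13*I*sqrt(93)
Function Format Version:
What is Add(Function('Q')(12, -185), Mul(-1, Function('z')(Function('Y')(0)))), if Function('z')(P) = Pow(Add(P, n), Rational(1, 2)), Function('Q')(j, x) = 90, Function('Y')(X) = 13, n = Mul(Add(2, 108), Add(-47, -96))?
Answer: Add(90, Mul(-13, I, Pow(93, Rational(1, 2)))) ≈ Add(90.000, Mul(-125.37, I))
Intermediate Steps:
n = -15730 (n = Mul(110, -143) = -15730)
Function('z')(P) = Pow(Add(-15730, P), Rational(1, 2)) (Function('z')(P) = Pow(Add(P, -15730), Rational(1, 2)) = Pow(Add(-15730, P), Rational(1, 2)))
Add(Function('Q')(12, -185), Mul(-1, Function('z')(Function('Y')(0)))) = Add(90, Mul(-1, Pow(Add(-15730, 13), Rational(1, 2)))) = Add(90, Mul(-1, Pow(-15717, Rational(1, 2)))) = Add(90, Mul(-1, Mul(13, I, Pow(93, Rational(1, 2))))) = Add(90, Mul(-13, I, Pow(93, Rational(1, 2))))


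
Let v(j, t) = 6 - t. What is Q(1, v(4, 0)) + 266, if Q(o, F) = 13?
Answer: 279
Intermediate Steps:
Q(1, v(4, 0)) + 266 = 13 + 266 = 279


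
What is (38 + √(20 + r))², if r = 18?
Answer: (38 + √38)² ≈ 1950.5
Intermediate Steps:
(38 + √(20 + r))² = (38 + √(20 + 18))² = (38 + √38)²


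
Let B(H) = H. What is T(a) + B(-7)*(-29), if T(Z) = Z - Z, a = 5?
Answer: 203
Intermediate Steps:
T(Z) = 0
T(a) + B(-7)*(-29) = 0 - 7*(-29) = 0 + 203 = 203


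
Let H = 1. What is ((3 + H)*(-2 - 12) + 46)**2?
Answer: 100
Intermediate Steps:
((3 + H)*(-2 - 12) + 46)**2 = ((3 + 1)*(-2 - 12) + 46)**2 = (4*(-14) + 46)**2 = (-56 + 46)**2 = (-10)**2 = 100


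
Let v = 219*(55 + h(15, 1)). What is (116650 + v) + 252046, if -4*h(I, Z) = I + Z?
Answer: 379865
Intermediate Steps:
h(I, Z) = -I/4 - Z/4 (h(I, Z) = -(I + Z)/4 = -I/4 - Z/4)
v = 11169 (v = 219*(55 + (-¼*15 - ¼*1)) = 219*(55 + (-15/4 - ¼)) = 219*(55 - 4) = 219*51 = 11169)
(116650 + v) + 252046 = (116650 + 11169) + 252046 = 127819 + 252046 = 379865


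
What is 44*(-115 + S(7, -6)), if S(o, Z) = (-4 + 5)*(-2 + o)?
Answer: -4840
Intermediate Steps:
S(o, Z) = -2 + o (S(o, Z) = 1*(-2 + o) = -2 + o)
44*(-115 + S(7, -6)) = 44*(-115 + (-2 + 7)) = 44*(-115 + 5) = 44*(-110) = -4840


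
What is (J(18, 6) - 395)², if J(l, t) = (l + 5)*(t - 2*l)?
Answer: 1177225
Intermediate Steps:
J(l, t) = (5 + l)*(t - 2*l)
(J(18, 6) - 395)² = ((-10*18 - 2*18² + 5*6 + 18*6) - 395)² = ((-180 - 2*324 + 30 + 108) - 395)² = ((-180 - 648 + 30 + 108) - 395)² = (-690 - 395)² = (-1085)² = 1177225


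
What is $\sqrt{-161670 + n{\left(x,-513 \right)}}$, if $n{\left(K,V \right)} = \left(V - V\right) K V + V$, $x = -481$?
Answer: $i \sqrt{162183} \approx 402.72 i$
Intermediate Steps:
$n{\left(K,V \right)} = V$ ($n{\left(K,V \right)} = 0 K V + V = 0 V + V = 0 + V = V$)
$\sqrt{-161670 + n{\left(x,-513 \right)}} = \sqrt{-161670 - 513} = \sqrt{-162183} = i \sqrt{162183}$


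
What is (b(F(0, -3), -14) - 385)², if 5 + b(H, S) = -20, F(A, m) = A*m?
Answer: 168100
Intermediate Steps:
b(H, S) = -25 (b(H, S) = -5 - 20 = -25)
(b(F(0, -3), -14) - 385)² = (-25 - 385)² = (-410)² = 168100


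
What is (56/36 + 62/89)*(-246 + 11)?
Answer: -423940/801 ≈ -529.26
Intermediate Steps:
(56/36 + 62/89)*(-246 + 11) = (56*(1/36) + 62*(1/89))*(-235) = (14/9 + 62/89)*(-235) = (1804/801)*(-235) = -423940/801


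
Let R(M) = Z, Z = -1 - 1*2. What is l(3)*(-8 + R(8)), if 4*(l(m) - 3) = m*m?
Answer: -231/4 ≈ -57.750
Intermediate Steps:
Z = -3 (Z = -1 - 2 = -3)
R(M) = -3
l(m) = 3 + m**2/4 (l(m) = 3 + (m*m)/4 = 3 + m**2/4)
l(3)*(-8 + R(8)) = (3 + (1/4)*3**2)*(-8 - 3) = (3 + (1/4)*9)*(-11) = (3 + 9/4)*(-11) = (21/4)*(-11) = -231/4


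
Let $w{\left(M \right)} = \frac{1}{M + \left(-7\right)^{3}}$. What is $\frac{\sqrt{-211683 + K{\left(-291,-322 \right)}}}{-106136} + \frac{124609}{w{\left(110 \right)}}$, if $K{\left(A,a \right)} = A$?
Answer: $-29033897 - \frac{7 i \sqrt{4326}}{106136} \approx -2.9034 \cdot 10^{7} - 0.0043379 i$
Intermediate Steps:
$w{\left(M \right)} = \frac{1}{-343 + M}$ ($w{\left(M \right)} = \frac{1}{M - 343} = \frac{1}{-343 + M}$)
$\frac{\sqrt{-211683 + K{\left(-291,-322 \right)}}}{-106136} + \frac{124609}{w{\left(110 \right)}} = \frac{\sqrt{-211683 - 291}}{-106136} + \frac{124609}{\frac{1}{-343 + 110}} = \sqrt{-211974} \left(- \frac{1}{106136}\right) + \frac{124609}{\frac{1}{-233}} = 7 i \sqrt{4326} \left(- \frac{1}{106136}\right) + \frac{124609}{- \frac{1}{233}} = - \frac{7 i \sqrt{4326}}{106136} + 124609 \left(-233\right) = - \frac{7 i \sqrt{4326}}{106136} - 29033897 = -29033897 - \frac{7 i \sqrt{4326}}{106136}$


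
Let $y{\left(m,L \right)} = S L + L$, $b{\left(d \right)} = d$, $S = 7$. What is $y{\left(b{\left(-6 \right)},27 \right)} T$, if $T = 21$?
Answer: $4536$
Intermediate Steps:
$y{\left(m,L \right)} = 8 L$ ($y{\left(m,L \right)} = 7 L + L = 8 L$)
$y{\left(b{\left(-6 \right)},27 \right)} T = 8 \cdot 27 \cdot 21 = 216 \cdot 21 = 4536$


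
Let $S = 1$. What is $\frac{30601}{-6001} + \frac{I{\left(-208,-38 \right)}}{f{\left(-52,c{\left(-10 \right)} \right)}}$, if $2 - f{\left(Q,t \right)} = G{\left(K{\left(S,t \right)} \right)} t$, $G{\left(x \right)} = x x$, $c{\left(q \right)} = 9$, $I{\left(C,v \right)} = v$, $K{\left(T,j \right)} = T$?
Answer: $\frac{13831}{42007} \approx 0.32925$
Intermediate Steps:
$G{\left(x \right)} = x^{2}$
$f{\left(Q,t \right)} = 2 - t$ ($f{\left(Q,t \right)} = 2 - 1^{2} t = 2 - 1 t = 2 - t$)
$\frac{30601}{-6001} + \frac{I{\left(-208,-38 \right)}}{f{\left(-52,c{\left(-10 \right)} \right)}} = \frac{30601}{-6001} - \frac{38}{2 - 9} = 30601 \left(- \frac{1}{6001}\right) - \frac{38}{2 - 9} = - \frac{30601}{6001} - \frac{38}{-7} = - \frac{30601}{6001} - - \frac{38}{7} = - \frac{30601}{6001} + \frac{38}{7} = \frac{13831}{42007}$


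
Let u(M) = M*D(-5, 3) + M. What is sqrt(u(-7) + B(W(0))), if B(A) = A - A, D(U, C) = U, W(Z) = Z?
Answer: 2*sqrt(7) ≈ 5.2915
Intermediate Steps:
B(A) = 0
u(M) = -4*M (u(M) = M*(-5) + M = -5*M + M = -4*M)
sqrt(u(-7) + B(W(0))) = sqrt(-4*(-7) + 0) = sqrt(28 + 0) = sqrt(28) = 2*sqrt(7)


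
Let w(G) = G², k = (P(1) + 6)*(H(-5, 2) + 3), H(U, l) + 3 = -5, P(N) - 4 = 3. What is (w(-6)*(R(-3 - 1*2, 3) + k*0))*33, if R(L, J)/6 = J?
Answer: 21384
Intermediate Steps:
P(N) = 7 (P(N) = 4 + 3 = 7)
H(U, l) = -8 (H(U, l) = -3 - 5 = -8)
R(L, J) = 6*J
k = -65 (k = (7 + 6)*(-8 + 3) = 13*(-5) = -65)
(w(-6)*(R(-3 - 1*2, 3) + k*0))*33 = ((-6)²*(6*3 - 65*0))*33 = (36*(18 + 0))*33 = (36*18)*33 = 648*33 = 21384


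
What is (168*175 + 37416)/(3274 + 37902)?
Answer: 8352/5147 ≈ 1.6227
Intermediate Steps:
(168*175 + 37416)/(3274 + 37902) = (29400 + 37416)/41176 = 66816*(1/41176) = 8352/5147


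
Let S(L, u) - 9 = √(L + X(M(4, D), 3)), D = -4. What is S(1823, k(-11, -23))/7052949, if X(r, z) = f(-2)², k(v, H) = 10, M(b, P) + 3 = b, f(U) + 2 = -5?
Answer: 1/783661 + 4*√13/2350983 ≈ 7.4106e-6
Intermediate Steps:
f(U) = -7 (f(U) = -2 - 5 = -7)
M(b, P) = -3 + b
X(r, z) = 49 (X(r, z) = (-7)² = 49)
S(L, u) = 9 + √(49 + L) (S(L, u) = 9 + √(L + 49) = 9 + √(49 + L))
S(1823, k(-11, -23))/7052949 = (9 + √(49 + 1823))/7052949 = (9 + √1872)*(1/7052949) = (9 + 12*√13)*(1/7052949) = 1/783661 + 4*√13/2350983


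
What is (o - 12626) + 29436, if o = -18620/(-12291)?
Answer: 206630330/12291 ≈ 16812.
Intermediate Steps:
o = 18620/12291 (o = -18620*(-1/12291) = 18620/12291 ≈ 1.5149)
(o - 12626) + 29436 = (18620/12291 - 12626) + 29436 = -155167546/12291 + 29436 = 206630330/12291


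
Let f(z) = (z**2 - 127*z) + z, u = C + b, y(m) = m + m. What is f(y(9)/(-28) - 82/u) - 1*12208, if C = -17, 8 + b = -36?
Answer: -8967585723/729316 ≈ -12296.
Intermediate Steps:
b = -44 (b = -8 - 36 = -44)
y(m) = 2*m
u = -61 (u = -17 - 44 = -61)
f(z) = z**2 - 126*z
f(y(9)/(-28) - 82/u) - 1*12208 = ((2*9)/(-28) - 82/(-61))*(-126 + ((2*9)/(-28) - 82/(-61))) - 1*12208 = (18*(-1/28) - 82*(-1/61))*(-126 + (18*(-1/28) - 82*(-1/61))) - 12208 = (-9/14 + 82/61)*(-126 + (-9/14 + 82/61)) - 12208 = 599*(-126 + 599/854)/854 - 12208 = (599/854)*(-107005/854) - 12208 = -64095995/729316 - 12208 = -8967585723/729316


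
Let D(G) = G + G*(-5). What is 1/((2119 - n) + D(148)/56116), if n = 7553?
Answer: -14029/76233734 ≈ -0.00018403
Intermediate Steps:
D(G) = -4*G (D(G) = G - 5*G = -4*G)
1/((2119 - n) + D(148)/56116) = 1/((2119 - 1*7553) - 4*148/56116) = 1/((2119 - 7553) - 592*1/56116) = 1/(-5434 - 148/14029) = 1/(-76233734/14029) = -14029/76233734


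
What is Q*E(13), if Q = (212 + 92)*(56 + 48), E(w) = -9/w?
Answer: -21888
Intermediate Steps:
Q = 31616 (Q = 304*104 = 31616)
Q*E(13) = 31616*(-9/13) = -21888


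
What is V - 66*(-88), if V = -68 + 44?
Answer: 5784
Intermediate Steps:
V = -24
V - 66*(-88) = -24 - 66*(-88) = -24 + 5808 = 5784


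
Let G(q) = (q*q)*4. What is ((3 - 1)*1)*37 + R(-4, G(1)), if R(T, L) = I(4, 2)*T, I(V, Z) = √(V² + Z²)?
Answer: 74 - 8*√5 ≈ 56.111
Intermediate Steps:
G(q) = 4*q² (G(q) = q²*4 = 4*q²)
R(T, L) = 2*T*√5 (R(T, L) = √(4² + 2²)*T = √(16 + 4)*T = √20*T = (2*√5)*T = 2*T*√5)
((3 - 1)*1)*37 + R(-4, G(1)) = ((3 - 1)*1)*37 + 2*(-4)*√5 = (2*1)*37 - 8*√5 = 2*37 - 8*√5 = 74 - 8*√5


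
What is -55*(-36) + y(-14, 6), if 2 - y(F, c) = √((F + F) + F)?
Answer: 1982 - I*√42 ≈ 1982.0 - 6.4807*I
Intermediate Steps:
y(F, c) = 2 - √3*√F (y(F, c) = 2 - √((F + F) + F) = 2 - √(2*F + F) = 2 - √(3*F) = 2 - √3*√F)
-55*(-36) + y(-14, 6) = -55*(-36) + (2 - √3*√(-14)) = 1980 + (2 - √3*I*√14) = 1980 + (2 - I*√42) = 1982 - I*√42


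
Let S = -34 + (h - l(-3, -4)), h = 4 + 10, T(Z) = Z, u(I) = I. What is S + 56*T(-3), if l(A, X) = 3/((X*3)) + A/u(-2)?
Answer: -757/4 ≈ -189.25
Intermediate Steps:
l(A, X) = 1/X - A/2 (l(A, X) = 3/((X*3)) + A/(-2) = 3/((3*X)) + A*(-½) = 3*(1/(3*X)) - A/2 = 1/X - A/2)
h = 14
S = -85/4 (S = -34 + (14 - (1/(-4) - ½*(-3))) = -34 + (14 - (-¼ + 3/2)) = -34 + (14 - 1*5/4) = -34 + (14 - 5/4) = -34 + 51/4 = -85/4 ≈ -21.250)
S + 56*T(-3) = -85/4 + 56*(-3) = -85/4 - 168 = -757/4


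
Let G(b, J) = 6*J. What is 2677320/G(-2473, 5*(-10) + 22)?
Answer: -111555/7 ≈ -15936.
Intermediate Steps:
2677320/G(-2473, 5*(-10) + 22) = 2677320/((6*(5*(-10) + 22))) = 2677320/((6*(-50 + 22))) = 2677320/((6*(-28))) = 2677320/(-168) = 2677320*(-1/168) = -111555/7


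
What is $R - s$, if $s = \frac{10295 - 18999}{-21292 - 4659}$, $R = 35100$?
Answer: $\frac{910871396}{25951} \approx 35100.0$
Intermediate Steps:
$s = \frac{8704}{25951}$ ($s = - \frac{8704}{-25951} = \left(-8704\right) \left(- \frac{1}{25951}\right) = \frac{8704}{25951} \approx 0.3354$)
$R - s = 35100 - \frac{8704}{25951} = \frac{910871396}{25951}$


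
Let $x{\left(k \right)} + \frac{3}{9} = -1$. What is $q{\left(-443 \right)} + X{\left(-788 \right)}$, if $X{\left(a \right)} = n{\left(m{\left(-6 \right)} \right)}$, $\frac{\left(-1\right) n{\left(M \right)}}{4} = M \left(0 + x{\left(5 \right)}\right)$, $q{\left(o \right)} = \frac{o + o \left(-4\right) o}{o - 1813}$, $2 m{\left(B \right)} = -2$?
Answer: $\frac{773407}{2256} \approx 342.82$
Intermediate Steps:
$x{\left(k \right)} = - \frac{4}{3}$ ($x{\left(k \right)} = - \frac{1}{3} - 1 = - \frac{4}{3}$)
$m{\left(B \right)} = -1$ ($m{\left(B \right)} = \frac{1}{2} \left(-2\right) = -1$)
$q{\left(o \right)} = \frac{o - 4 o^{2}}{-1813 + o}$ ($q{\left(o \right)} = \frac{o + - 4 o o}{-1813 + o} = \frac{o - 4 o^{2}}{-1813 + o}$)
$n{\left(M \right)} = \frac{16 M}{3}$ ($n{\left(M \right)} = - 4 M \left(0 - \frac{4}{3}\right) = - 4 M \left(- \frac{4}{3}\right) = - 4 \left(- \frac{4 M}{3}\right) = \frac{16 M}{3}$)
$X{\left(a \right)} = - \frac{16}{3}$ ($X{\left(a \right)} = \frac{16}{3} \left(-1\right) = - \frac{16}{3}$)
$q{\left(-443 \right)} + X{\left(-788 \right)} = - \frac{443 \left(1 - -1772\right)}{-1813 - 443} - \frac{16}{3} = - \frac{443 \left(1 + 1772\right)}{-2256} - \frac{16}{3} = \left(-443\right) \left(- \frac{1}{2256}\right) 1773 - \frac{16}{3} = \frac{261813}{752} - \frac{16}{3} = \frac{773407}{2256}$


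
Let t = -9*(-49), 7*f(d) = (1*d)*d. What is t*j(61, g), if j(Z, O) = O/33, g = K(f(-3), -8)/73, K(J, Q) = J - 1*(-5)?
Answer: 84/73 ≈ 1.1507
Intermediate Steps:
f(d) = d**2/7 (f(d) = ((1*d)*d)/7 = (d*d)/7 = d**2/7)
t = 441
K(J, Q) = 5 + J (K(J, Q) = J + 5 = 5 + J)
g = 44/511 (g = (5 + (1/7)*(-3)**2)/73 = (5 + (1/7)*9)*(1/73) = (5 + 9/7)*(1/73) = (44/7)*(1/73) = 44/511 ≈ 0.086106)
j(Z, O) = O/33 (j(Z, O) = O*(1/33) = O/33)
t*j(61, g) = 441*((1/33)*(44/511)) = 441*(4/1533) = 84/73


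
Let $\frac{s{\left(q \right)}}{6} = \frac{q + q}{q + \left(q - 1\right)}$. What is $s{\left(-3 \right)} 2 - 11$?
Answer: $- \frac{5}{7} \approx -0.71429$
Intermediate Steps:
$s{\left(q \right)} = \frac{12 q}{-1 + 2 q}$ ($s{\left(q \right)} = 6 \frac{q + q}{q + \left(q - 1\right)} = 6 \frac{2 q}{q + \left(q - 1\right)} = 6 \frac{2 q}{q + \left(-1 + q\right)} = 6 \frac{2 q}{-1 + 2 q} = \frac{12 q}{-1 + 2 q}$)
$s{\left(-3 \right)} 2 - 11 = 12 \left(-3\right) \frac{1}{-1 + 2 \left(-3\right)} 2 - 11 = 12 \left(-3\right) \frac{1}{-1 - 6} \cdot 2 - 11 = 12 \left(-3\right) \frac{1}{-7} \cdot 2 - 11 = 12 \left(-3\right) \left(- \frac{1}{7}\right) 2 - 11 = \frac{36}{7} \cdot 2 - 11 = \frac{72}{7} - 11 = - \frac{5}{7}$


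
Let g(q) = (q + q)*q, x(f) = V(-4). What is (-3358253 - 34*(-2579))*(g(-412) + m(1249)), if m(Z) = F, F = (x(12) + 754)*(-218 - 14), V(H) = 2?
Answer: -536686962432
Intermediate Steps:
x(f) = 2
F = -175392 (F = (2 + 754)*(-218 - 14) = 756*(-232) = -175392)
m(Z) = -175392
g(q) = 2*q**2 (g(q) = (2*q)*q = 2*q**2)
(-3358253 - 34*(-2579))*(g(-412) + m(1249)) = (-3358253 - 34*(-2579))*(2*(-412)**2 - 175392) = (-3358253 + 87686)*(2*169744 - 175392) = -3270567*(339488 - 175392) = -3270567*164096 = -536686962432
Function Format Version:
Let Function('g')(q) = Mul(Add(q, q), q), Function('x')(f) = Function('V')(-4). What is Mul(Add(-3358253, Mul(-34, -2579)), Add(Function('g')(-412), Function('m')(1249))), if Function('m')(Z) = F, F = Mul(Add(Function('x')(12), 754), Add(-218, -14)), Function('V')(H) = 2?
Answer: -536686962432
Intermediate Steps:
Function('x')(f) = 2
F = -175392 (F = Mul(Add(2, 754), Add(-218, -14)) = Mul(756, -232) = -175392)
Function('m')(Z) = -175392
Function('g')(q) = Mul(2, Pow(q, 2)) (Function('g')(q) = Mul(Mul(2, q), q) = Mul(2, Pow(q, 2)))
Mul(Add(-3358253, Mul(-34, -2579)), Add(Function('g')(-412), Function('m')(1249))) = Mul(Add(-3358253, Mul(-34, -2579)), Add(Mul(2, Pow(-412, 2)), -175392)) = Mul(Add(-3358253, 87686), Add(Mul(2, 169744), -175392)) = Mul(-3270567, Add(339488, -175392)) = Mul(-3270567, 164096) = -536686962432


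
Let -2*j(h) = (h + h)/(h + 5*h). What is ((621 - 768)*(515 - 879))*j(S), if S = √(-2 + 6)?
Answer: -8918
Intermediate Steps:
S = 2 (S = √4 = 2)
j(h) = -⅙ (j(h) = -(h + h)/(2*(h + 5*h)) = -2*h/(2*(6*h)) = -2*h*1/(6*h)/2 = -½*⅓ = -⅙)
((621 - 768)*(515 - 879))*j(S) = ((621 - 768)*(515 - 879))*(-⅙) = -147*(-364)*(-⅙) = 53508*(-⅙) = -8918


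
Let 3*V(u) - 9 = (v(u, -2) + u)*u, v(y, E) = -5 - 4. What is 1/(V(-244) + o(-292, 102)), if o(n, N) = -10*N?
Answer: 3/58681 ≈ 5.1124e-5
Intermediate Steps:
v(y, E) = -9
V(u) = 3 + u*(-9 + u)/3 (V(u) = 3 + ((-9 + u)*u)/3 = 3 + (u*(-9 + u))/3 = 3 + u*(-9 + u)/3)
1/(V(-244) + o(-292, 102)) = 1/((3 - 3*(-244) + (⅓)*(-244)²) - 10*102) = 1/((3 + 732 + (⅓)*59536) - 1020) = 1/((3 + 732 + 59536/3) - 1020) = 1/(61741/3 - 1020) = 1/(58681/3) = 3/58681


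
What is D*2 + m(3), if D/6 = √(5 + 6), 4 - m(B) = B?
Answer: 1 + 12*√11 ≈ 40.799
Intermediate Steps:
m(B) = 4 - B
D = 6*√11 (D = 6*√(5 + 6) = 6*√11 ≈ 19.900)
D*2 + m(3) = (6*√11)*2 + (4 - 1*3) = 12*√11 + (4 - 3) = 12*√11 + 1 = 1 + 12*√11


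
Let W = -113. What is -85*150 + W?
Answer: -12863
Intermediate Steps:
-85*150 + W = -85*150 - 113 = -12750 - 113 = -12863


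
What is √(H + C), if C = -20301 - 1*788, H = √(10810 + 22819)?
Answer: √(-21089 + √33629) ≈ 144.59*I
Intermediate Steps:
H = √33629 ≈ 183.38
C = -21089 (C = -20301 - 788 = -21089)
√(H + C) = √(√33629 - 21089) = √(-21089 + √33629)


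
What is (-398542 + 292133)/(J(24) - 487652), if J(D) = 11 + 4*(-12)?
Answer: 106409/487689 ≈ 0.21819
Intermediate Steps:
J(D) = -37 (J(D) = 11 - 48 = -37)
(-398542 + 292133)/(J(24) - 487652) = (-398542 + 292133)/(-37 - 487652) = -106409/(-487689) = -106409*(-1/487689) = 106409/487689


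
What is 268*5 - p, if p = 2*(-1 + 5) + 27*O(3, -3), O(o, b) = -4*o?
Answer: 1656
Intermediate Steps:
p = -316 (p = 2*(-1 + 5) + 27*(-4*3) = 2*4 + 27*(-12) = 8 - 324 = -316)
268*5 - p = 268*5 - 1*(-316) = 1340 + 316 = 1656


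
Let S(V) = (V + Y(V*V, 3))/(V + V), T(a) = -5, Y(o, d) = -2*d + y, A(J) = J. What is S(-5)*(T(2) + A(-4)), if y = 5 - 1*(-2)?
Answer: -18/5 ≈ -3.6000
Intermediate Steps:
y = 7 (y = 5 + 2 = 7)
Y(o, d) = 7 - 2*d (Y(o, d) = -2*d + 7 = 7 - 2*d)
S(V) = (1 + V)/(2*V) (S(V) = (V + (7 - 2*3))/(V + V) = (V + (7 - 6))/((2*V)) = (V + 1)*(1/(2*V)) = (1 + V)*(1/(2*V)) = (1 + V)/(2*V))
S(-5)*(T(2) + A(-4)) = ((½)*(1 - 5)/(-5))*(-5 - 4) = ((½)*(-⅕)*(-4))*(-9) = (⅖)*(-9) = -18/5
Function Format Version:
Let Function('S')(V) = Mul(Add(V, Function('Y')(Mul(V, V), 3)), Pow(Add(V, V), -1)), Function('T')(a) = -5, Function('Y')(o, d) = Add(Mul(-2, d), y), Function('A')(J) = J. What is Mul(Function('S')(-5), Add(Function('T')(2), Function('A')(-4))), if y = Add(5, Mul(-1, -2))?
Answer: Rational(-18, 5) ≈ -3.6000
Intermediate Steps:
y = 7 (y = Add(5, 2) = 7)
Function('Y')(o, d) = Add(7, Mul(-2, d)) (Function('Y')(o, d) = Add(Mul(-2, d), 7) = Add(7, Mul(-2, d)))
Function('S')(V) = Mul(Rational(1, 2), Pow(V, -1), Add(1, V)) (Function('S')(V) = Mul(Add(V, Add(7, Mul(-2, 3))), Pow(Add(V, V), -1)) = Mul(Add(V, Add(7, -6)), Pow(Mul(2, V), -1)) = Mul(Add(V, 1), Mul(Rational(1, 2), Pow(V, -1))) = Mul(Add(1, V), Mul(Rational(1, 2), Pow(V, -1))) = Mul(Rational(1, 2), Pow(V, -1), Add(1, V)))
Mul(Function('S')(-5), Add(Function('T')(2), Function('A')(-4))) = Mul(Mul(Rational(1, 2), Pow(-5, -1), Add(1, -5)), Add(-5, -4)) = Mul(Mul(Rational(1, 2), Rational(-1, 5), -4), -9) = Mul(Rational(2, 5), -9) = Rational(-18, 5)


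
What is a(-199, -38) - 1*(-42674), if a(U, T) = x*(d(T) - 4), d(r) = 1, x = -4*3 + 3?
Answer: 42701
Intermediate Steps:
x = -9 (x = -12 + 3 = -9)
a(U, T) = 27 (a(U, T) = -9*(1 - 4) = -9*(-3) = 27)
a(-199, -38) - 1*(-42674) = 27 - 1*(-42674) = 27 + 42674 = 42701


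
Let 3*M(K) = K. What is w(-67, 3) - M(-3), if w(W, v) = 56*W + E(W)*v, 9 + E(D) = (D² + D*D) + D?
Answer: 22955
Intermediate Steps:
E(D) = -9 + D + 2*D² (E(D) = -9 + ((D² + D*D) + D) = -9 + ((D² + D²) + D) = -9 + (2*D² + D) = -9 + (D + 2*D²) = -9 + D + 2*D²)
M(K) = K/3
w(W, v) = 56*W + v*(-9 + W + 2*W²) (w(W, v) = 56*W + (-9 + W + 2*W²)*v = 56*W + v*(-9 + W + 2*W²))
w(-67, 3) - M(-3) = (56*(-67) + 3*(-9 - 67 + 2*(-67)²)) - (-3)/3 = (-3752 + 3*(-9 - 67 + 2*4489)) - 1*(-1) = (-3752 + 3*(-9 - 67 + 8978)) + 1 = (-3752 + 3*8902) + 1 = (-3752 + 26706) + 1 = 22954 + 1 = 22955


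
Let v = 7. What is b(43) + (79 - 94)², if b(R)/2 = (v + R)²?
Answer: 5225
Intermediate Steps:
b(R) = 2*(7 + R)²
b(43) + (79 - 94)² = 2*(7 + 43)² + (79 - 94)² = 2*50² + (-15)² = 2*2500 + 225 = 5000 + 225 = 5225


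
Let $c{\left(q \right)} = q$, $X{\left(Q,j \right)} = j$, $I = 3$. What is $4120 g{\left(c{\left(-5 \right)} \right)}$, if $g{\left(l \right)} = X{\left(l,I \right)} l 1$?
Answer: $-61800$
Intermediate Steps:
$g{\left(l \right)} = 3 l$ ($g{\left(l \right)} = 3 l 1 = 3 l$)
$4120 g{\left(c{\left(-5 \right)} \right)} = 4120 \cdot 3 \left(-5\right) = 4120 \left(-15\right) = -61800$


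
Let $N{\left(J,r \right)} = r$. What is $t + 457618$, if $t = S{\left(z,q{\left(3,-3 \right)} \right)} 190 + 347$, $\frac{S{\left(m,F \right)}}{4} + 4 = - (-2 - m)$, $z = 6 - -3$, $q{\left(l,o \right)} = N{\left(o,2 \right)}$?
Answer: $463285$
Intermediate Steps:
$q{\left(l,o \right)} = 2$
$z = 9$ ($z = 6 + 3 = 9$)
$S{\left(m,F \right)} = -8 + 4 m$ ($S{\left(m,F \right)} = -16 + 4 \left(- (-2 - m)\right) = -16 + 4 \left(2 + m\right) = -16 + \left(8 + 4 m\right) = -8 + 4 m$)
$t = 5667$ ($t = \left(-8 + 4 \cdot 9\right) 190 + 347 = \left(-8 + 36\right) 190 + 347 = 28 \cdot 190 + 347 = 5320 + 347 = 5667$)
$t + 457618 = 5667 + 457618 = 463285$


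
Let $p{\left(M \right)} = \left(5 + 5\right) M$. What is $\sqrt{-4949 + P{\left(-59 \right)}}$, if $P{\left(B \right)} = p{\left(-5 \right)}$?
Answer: $i \sqrt{4999} \approx 70.704 i$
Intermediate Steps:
$p{\left(M \right)} = 10 M$
$P{\left(B \right)} = -50$ ($P{\left(B \right)} = 10 \left(-5\right) = -50$)
$\sqrt{-4949 + P{\left(-59 \right)}} = \sqrt{-4949 - 50} = \sqrt{-4999} = i \sqrt{4999}$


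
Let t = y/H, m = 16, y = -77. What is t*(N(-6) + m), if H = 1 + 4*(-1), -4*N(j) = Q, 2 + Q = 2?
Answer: 1232/3 ≈ 410.67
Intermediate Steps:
Q = 0 (Q = -2 + 2 = 0)
N(j) = 0 (N(j) = -1/4*0 = 0)
H = -3 (H = 1 - 4 = -3)
t = 77/3 (t = -77/(-3) = -77*(-1/3) = 77/3 ≈ 25.667)
t*(N(-6) + m) = 77*(0 + 16)/3 = (77/3)*16 = 1232/3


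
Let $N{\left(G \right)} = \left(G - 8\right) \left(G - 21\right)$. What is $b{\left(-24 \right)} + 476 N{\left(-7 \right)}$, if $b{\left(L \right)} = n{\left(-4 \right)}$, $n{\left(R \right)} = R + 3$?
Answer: $199919$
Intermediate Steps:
$n{\left(R \right)} = 3 + R$
$b{\left(L \right)} = -1$ ($b{\left(L \right)} = 3 - 4 = -1$)
$N{\left(G \right)} = \left(-21 + G\right) \left(-8 + G\right)$ ($N{\left(G \right)} = \left(-8 + G\right) \left(-21 + G\right) = \left(-21 + G\right) \left(-8 + G\right)$)
$b{\left(-24 \right)} + 476 N{\left(-7 \right)} = -1 + 476 \left(168 + \left(-7\right)^{2} - -203\right) = -1 + 476 \left(168 + 49 + 203\right) = -1 + 476 \cdot 420 = -1 + 199920 = 199919$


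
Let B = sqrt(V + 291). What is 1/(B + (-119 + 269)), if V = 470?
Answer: 150/21739 - sqrt(761)/21739 ≈ 0.0056311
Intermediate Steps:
B = sqrt(761) (B = sqrt(470 + 291) = sqrt(761) ≈ 27.586)
1/(B + (-119 + 269)) = 1/(sqrt(761) + (-119 + 269)) = 1/(sqrt(761) + 150) = 1/(150 + sqrt(761))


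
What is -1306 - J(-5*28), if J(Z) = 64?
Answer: -1370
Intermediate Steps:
-1306 - J(-5*28) = -1306 - 1*64 = -1306 - 64 = -1370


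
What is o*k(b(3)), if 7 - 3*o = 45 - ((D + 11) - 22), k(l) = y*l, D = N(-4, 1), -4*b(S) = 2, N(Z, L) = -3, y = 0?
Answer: 0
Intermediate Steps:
b(S) = -½ (b(S) = -¼*2 = -½)
D = -3
k(l) = 0 (k(l) = 0*l = 0)
o = -52/3 (o = 7/3 - (45 - ((-3 + 11) - 22))/3 = 7/3 - (45 - (8 - 22))/3 = 7/3 - (45 - 1*(-14))/3 = 7/3 - (45 + 14)/3 = 7/3 - ⅓*59 = 7/3 - 59/3 = -52/3 ≈ -17.333)
o*k(b(3)) = -52/3*0 = 0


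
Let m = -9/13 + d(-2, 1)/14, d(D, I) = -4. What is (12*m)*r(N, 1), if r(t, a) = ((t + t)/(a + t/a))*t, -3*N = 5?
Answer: 8900/91 ≈ 97.802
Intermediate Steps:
N = -5/3 (N = -⅓*5 = -5/3 ≈ -1.6667)
m = -89/91 (m = -9/13 - 4/14 = -9*1/13 - 4*1/14 = -9/13 - 2/7 = -89/91 ≈ -0.97802)
r(t, a) = 2*t²/(a + t/a) (r(t, a) = ((2*t)/(a + t/a))*t = (2*t/(a + t/a))*t = 2*t²/(a + t/a))
(12*m)*r(N, 1) = (12*(-89/91))*(2*1*(-5/3)²/(-5/3 + 1²)) = -2136*25/(91*9*(-5/3 + 1)) = -2136*25/(91*9*(-⅔)) = -2136*25*(-3)/(91*9*2) = -1068/91*(-25/3) = 8900/91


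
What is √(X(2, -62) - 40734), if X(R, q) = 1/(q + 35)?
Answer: I*√3299457/9 ≈ 201.83*I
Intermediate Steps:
X(R, q) = 1/(35 + q)
√(X(2, -62) - 40734) = √(1/(35 - 62) - 40734) = √(1/(-27) - 40734) = √(-1/27 - 40734) = √(-1099819/27) = I*√3299457/9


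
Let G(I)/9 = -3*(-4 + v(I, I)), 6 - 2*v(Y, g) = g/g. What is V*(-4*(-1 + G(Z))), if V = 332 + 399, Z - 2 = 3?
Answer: -115498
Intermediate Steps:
Z = 5 (Z = 2 + 3 = 5)
v(Y, g) = 5/2 (v(Y, g) = 3 - g/(2*g) = 3 - ½*1 = 3 - ½ = 5/2)
G(I) = 81/2 (G(I) = 9*(-3*(-4 + 5/2)) = 9*(-3*(-3/2)) = 9*(9/2) = 81/2)
V = 731
V*(-4*(-1 + G(Z))) = 731*(-4*(-1 + 81/2)) = 731*(-4*79/2) = 731*(-158) = -115498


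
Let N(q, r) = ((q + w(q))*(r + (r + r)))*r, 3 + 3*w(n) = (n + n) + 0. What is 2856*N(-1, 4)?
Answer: -365568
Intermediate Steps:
w(n) = -1 + 2*n/3 (w(n) = -1 + ((n + n) + 0)/3 = -1 + (2*n + 0)/3 = -1 + (2*n)/3 = -1 + 2*n/3)
N(q, r) = 3*r²*(-1 + 5*q/3) (N(q, r) = ((q + (-1 + 2*q/3))*(r + (r + r)))*r = ((-1 + 5*q/3)*(r + 2*r))*r = ((-1 + 5*q/3)*(3*r))*r = (3*r*(-1 + 5*q/3))*r = 3*r²*(-1 + 5*q/3))
2856*N(-1, 4) = 2856*(4²*(-3 + 5*(-1))) = 2856*(16*(-3 - 5)) = 2856*(16*(-8)) = 2856*(-128) = -365568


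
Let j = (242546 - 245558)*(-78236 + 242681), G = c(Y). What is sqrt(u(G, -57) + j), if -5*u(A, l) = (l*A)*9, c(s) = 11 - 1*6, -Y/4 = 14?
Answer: 21*I*sqrt(1123147) ≈ 22256.0*I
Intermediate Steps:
Y = -56 (Y = -4*14 = -56)
c(s) = 5 (c(s) = 11 - 6 = 5)
G = 5
u(A, l) = -9*A*l/5 (u(A, l) = -l*A*9/5 = -A*l*9/5 = -9*A*l/5)
j = -495308340 (j = -3012*164445 = -495308340)
sqrt(u(G, -57) + j) = sqrt(-9/5*5*(-57) - 495308340) = sqrt(513 - 495308340) = sqrt(-495307827) = 21*I*sqrt(1123147)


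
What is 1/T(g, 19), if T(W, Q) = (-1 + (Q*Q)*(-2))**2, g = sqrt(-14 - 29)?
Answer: 1/522729 ≈ 1.9130e-6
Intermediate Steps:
g = I*sqrt(43) (g = sqrt(-43) = I*sqrt(43) ≈ 6.5574*I)
T(W, Q) = (-1 - 2*Q**2)**2 (T(W, Q) = (-1 + Q**2*(-2))**2 = (-1 - 2*Q**2)**2)
1/T(g, 19) = 1/((1 + 2*19**2)**2) = 1/((1 + 2*361)**2) = 1/((1 + 722)**2) = 1/(723**2) = 1/522729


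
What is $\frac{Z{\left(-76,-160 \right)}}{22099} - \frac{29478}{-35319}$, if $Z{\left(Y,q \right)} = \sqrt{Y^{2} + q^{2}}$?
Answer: $\frac{9826}{11773} + \frac{4 \sqrt{1961}}{22099} \approx 0.84264$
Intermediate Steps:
$\frac{Z{\left(-76,-160 \right)}}{22099} - \frac{29478}{-35319} = \frac{\sqrt{\left(-76\right)^{2} + \left(-160\right)^{2}}}{22099} - \frac{29478}{-35319} = \sqrt{5776 + 25600} \cdot \frac{1}{22099} - - \frac{9826}{11773} = \sqrt{31376} \cdot \frac{1}{22099} + \frac{9826}{11773} = 4 \sqrt{1961} \cdot \frac{1}{22099} + \frac{9826}{11773} = \frac{4 \sqrt{1961}}{22099} + \frac{9826}{11773} = \frac{9826}{11773} + \frac{4 \sqrt{1961}}{22099}$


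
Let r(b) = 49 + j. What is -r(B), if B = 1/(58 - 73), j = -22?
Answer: -27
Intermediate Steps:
B = -1/15 (B = 1/(-15) = -1/15 ≈ -0.066667)
r(b) = 27 (r(b) = 49 - 22 = 27)
-r(B) = -1*27 = -27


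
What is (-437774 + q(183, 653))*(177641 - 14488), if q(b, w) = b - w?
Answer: -71500823332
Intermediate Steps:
(-437774 + q(183, 653))*(177641 - 14488) = (-437774 + (183 - 1*653))*(177641 - 14488) = (-437774 + (183 - 653))*163153 = (-437774 - 470)*163153 = -438244*163153 = -71500823332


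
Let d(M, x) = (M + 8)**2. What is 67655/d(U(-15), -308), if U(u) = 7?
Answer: 13531/45 ≈ 300.69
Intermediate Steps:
d(M, x) = (8 + M)**2
67655/d(U(-15), -308) = 67655/((8 + 7)**2) = 67655/(15**2) = 67655/225 = 67655*(1/225) = 13531/45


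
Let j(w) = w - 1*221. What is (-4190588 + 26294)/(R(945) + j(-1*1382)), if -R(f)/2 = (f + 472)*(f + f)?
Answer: 4164294/5357863 ≈ 0.77723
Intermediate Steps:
R(f) = -4*f*(472 + f) (R(f) = -2*(f + 472)*(f + f) = -2*(472 + f)*2*f = -4*f*(472 + f))
j(w) = -221 + w (j(w) = w - 221 = -221 + w)
(-4190588 + 26294)/(R(945) + j(-1*1382)) = (-4190588 + 26294)/(-4*945*(472 + 945) + (-221 - 1*1382)) = -4164294/(-4*945*1417 + (-221 - 1382)) = -4164294/(-5356260 - 1603) = -4164294/(-5357863) = -4164294*(-1/5357863) = 4164294/5357863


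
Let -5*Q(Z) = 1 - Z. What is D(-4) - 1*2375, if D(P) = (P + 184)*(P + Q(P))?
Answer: -3275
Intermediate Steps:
Q(Z) = -⅕ + Z/5 (Q(Z) = -(1 - Z)/5 = -⅕ + Z/5)
D(P) = (184 + P)*(-⅕ + 6*P/5) (D(P) = (P + 184)*(P + (-⅕ + P/5)) = (184 + P)*(-⅕ + 6*P/5))
D(-4) - 1*2375 = (-184/5 + (6/5)*(-4)² + (1103/5)*(-4)) - 1*2375 = (-184/5 + (6/5)*16 - 4412/5) - 2375 = (-184/5 + 96/5 - 4412/5) - 2375 = -900 - 2375 = -3275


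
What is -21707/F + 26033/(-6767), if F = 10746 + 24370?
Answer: -1061066097/237629972 ≈ -4.4652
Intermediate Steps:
F = 35116
-21707/F + 26033/(-6767) = -21707/35116 + 26033/(-6767) = -21707*1/35116 + 26033*(-1/6767) = -21707/35116 - 26033/6767 = -1061066097/237629972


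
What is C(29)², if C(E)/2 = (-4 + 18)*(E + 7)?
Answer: 1016064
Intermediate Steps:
C(E) = 196 + 28*E (C(E) = 2*((-4 + 18)*(E + 7)) = 2*(14*(7 + E)) = 2*(98 + 14*E) = 196 + 28*E)
C(29)² = (196 + 28*29)² = (196 + 812)² = 1008² = 1016064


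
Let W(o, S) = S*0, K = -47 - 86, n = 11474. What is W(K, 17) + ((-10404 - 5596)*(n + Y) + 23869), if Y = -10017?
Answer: -23288131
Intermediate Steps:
K = -133
W(o, S) = 0
W(K, 17) + ((-10404 - 5596)*(n + Y) + 23869) = 0 + ((-10404 - 5596)*(11474 - 10017) + 23869) = 0 + (-16000*1457 + 23869) = 0 + (-23312000 + 23869) = 0 - 23288131 = -23288131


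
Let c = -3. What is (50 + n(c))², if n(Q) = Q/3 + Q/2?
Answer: 9025/4 ≈ 2256.3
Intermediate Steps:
n(Q) = 5*Q/6 (n(Q) = Q*(⅓) + Q*(½) = Q/3 + Q/2 = 5*Q/6)
(50 + n(c))² = (50 + (⅚)*(-3))² = (50 - 5/2)² = (95/2)² = 9025/4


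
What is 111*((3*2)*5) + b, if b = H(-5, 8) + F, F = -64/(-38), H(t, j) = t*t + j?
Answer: 63929/19 ≈ 3364.7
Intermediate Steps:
H(t, j) = j + t² (H(t, j) = t² + j = j + t²)
F = 32/19 (F = -64*(-1/38) = 32/19 ≈ 1.6842)
b = 659/19 (b = (8 + (-5)²) + 32/19 = (8 + 25) + 32/19 = 33 + 32/19 = 659/19 ≈ 34.684)
111*((3*2)*5) + b = 111*((3*2)*5) + 659/19 = 111*(6*5) + 659/19 = 111*30 + 659/19 = 3330 + 659/19 = 63929/19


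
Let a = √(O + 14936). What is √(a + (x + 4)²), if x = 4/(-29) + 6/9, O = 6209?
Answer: √(155236 + 7569*√21145)/87 ≈ 12.881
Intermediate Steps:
x = 46/87 (x = 4*(-1/29) + 6*(⅑) = -4/29 + ⅔ = 46/87 ≈ 0.52874)
a = √21145 (a = √(6209 + 14936) = √21145 ≈ 145.41)
√(a + (x + 4)²) = √(√21145 + (46/87 + 4)²) = √(√21145 + (394/87)²) = √(√21145 + 155236/7569) = √(155236/7569 + √21145)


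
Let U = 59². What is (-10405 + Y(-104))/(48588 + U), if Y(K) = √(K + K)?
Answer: -10405/52069 + 4*I*√13/52069 ≈ -0.19983 + 0.00027698*I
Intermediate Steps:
U = 3481
Y(K) = √2*√K (Y(K) = √(2*K) = √2*√K)
(-10405 + Y(-104))/(48588 + U) = (-10405 + √2*√(-104))/(48588 + 3481) = (-10405 + √2*(2*I*√26))/52069 = (-10405 + 4*I*√13)*(1/52069) = -10405/52069 + 4*I*√13/52069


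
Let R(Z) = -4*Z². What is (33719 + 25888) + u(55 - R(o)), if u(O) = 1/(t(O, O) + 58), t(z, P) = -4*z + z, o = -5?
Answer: 24260048/407 ≈ 59607.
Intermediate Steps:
t(z, P) = -3*z
u(O) = 1/(58 - 3*O) (u(O) = 1/(-3*O + 58) = 1/(58 - 3*O))
(33719 + 25888) + u(55 - R(o)) = (33719 + 25888) - 1/(-58 + 3*(55 - (-4)*(-5)²)) = 59607 - 1/(-58 + 3*(55 - (-4)*25)) = 59607 - 1/(-58 + 3*(55 - 1*(-100))) = 59607 - 1/(-58 + 3*(55 + 100)) = 59607 - 1/(-58 + 3*155) = 59607 - 1/(-58 + 465) = 59607 - 1/407 = 24260048/407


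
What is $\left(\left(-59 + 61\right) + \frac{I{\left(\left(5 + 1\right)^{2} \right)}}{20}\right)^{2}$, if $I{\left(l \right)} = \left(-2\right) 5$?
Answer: $\frac{9}{4} \approx 2.25$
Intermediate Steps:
$I{\left(l \right)} = -10$
$\left(\left(-59 + 61\right) + \frac{I{\left(\left(5 + 1\right)^{2} \right)}}{20}\right)^{2} = \left(\left(-59 + 61\right) - \frac{10}{20}\right)^{2} = \left(2 - \frac{1}{2}\right)^{2} = \left(\frac{3}{2}\right)^{2} = \frac{9}{4}$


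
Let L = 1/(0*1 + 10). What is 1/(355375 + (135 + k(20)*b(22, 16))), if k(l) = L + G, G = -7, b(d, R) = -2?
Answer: 5/1777619 ≈ 2.8128e-6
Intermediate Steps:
L = 1/10 (L = 1/(0 + 10) = 1/10 ≈ 0.10000)
k(l) = -69/10 (k(l) = 1/10 - 7 = -69/10)
1/(355375 + (135 + k(20)*b(22, 16))) = 1/(355375 + (135 - 69/10*(-2))) = 1/(355375 + (135 + 69/5)) = 1/(355375 + 744/5) = 1/(1777619/5) = 5/1777619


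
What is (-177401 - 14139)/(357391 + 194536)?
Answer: -191540/551927 ≈ -0.34704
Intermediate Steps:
(-177401 - 14139)/(357391 + 194536) = -191540/551927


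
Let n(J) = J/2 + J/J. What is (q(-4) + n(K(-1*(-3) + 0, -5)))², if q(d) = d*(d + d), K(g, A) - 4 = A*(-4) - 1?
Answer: 7921/4 ≈ 1980.3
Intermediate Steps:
K(g, A) = 3 - 4*A (K(g, A) = 4 + (A*(-4) - 1) = 4 + (-4*A - 1) = 4 + (-1 - 4*A) = 3 - 4*A)
q(d) = 2*d² (q(d) = d*(2*d) = 2*d²)
n(J) = 1 + J/2 (n(J) = J*(½) + 1 = J/2 + 1 = 1 + J/2)
(q(-4) + n(K(-1*(-3) + 0, -5)))² = (2*(-4)² + (1 + (3 - 4*(-5))/2))² = (2*16 + (1 + (3 + 20)/2))² = (32 + (1 + (½)*23))² = (32 + (1 + 23/2))² = (32 + 25/2)² = (89/2)² = 7921/4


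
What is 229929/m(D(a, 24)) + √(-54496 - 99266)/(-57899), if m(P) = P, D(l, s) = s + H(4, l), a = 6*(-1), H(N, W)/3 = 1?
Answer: 76643/9 - 7*I*√3138/57899 ≈ 8515.9 - 0.0067726*I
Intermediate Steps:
H(N, W) = 3 (H(N, W) = 3*1 = 3)
a = -6
D(l, s) = 3 + s (D(l, s) = s + 3 = 3 + s)
229929/m(D(a, 24)) + √(-54496 - 99266)/(-57899) = 229929/(3 + 24) + √(-54496 - 99266)/(-57899) = 229929/27 + √(-153762)*(-1/57899) = 229929*(1/27) + (7*I*√3138)*(-1/57899) = 76643/9 - 7*I*√3138/57899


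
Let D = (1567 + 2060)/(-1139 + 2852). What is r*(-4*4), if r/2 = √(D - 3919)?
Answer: -64*I*√319266085/571 ≈ -2002.7*I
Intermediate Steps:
D = 1209/571 (D = 3627/1713 = 3627*(1/1713) = 1209/571 ≈ 2.1173)
r = 4*I*√319266085/571 (r = 2*√(1209/571 - 3919) = 2*√(-2236540/571) = 2*(2*I*√319266085/571) = 4*I*√319266085/571 ≈ 125.17*I)
r*(-4*4) = (4*I*√319266085/571)*(-4*4) = (4*I*√319266085/571)*(-16) = -64*I*√319266085/571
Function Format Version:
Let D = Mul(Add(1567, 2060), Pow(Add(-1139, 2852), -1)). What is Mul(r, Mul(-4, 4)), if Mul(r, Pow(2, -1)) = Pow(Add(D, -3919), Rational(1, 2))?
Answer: Mul(Rational(-64, 571), I, Pow(319266085, Rational(1, 2))) ≈ Mul(-2002.7, I)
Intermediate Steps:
D = Rational(1209, 571) (D = Mul(3627, Pow(1713, -1)) = Mul(3627, Rational(1, 1713)) = Rational(1209, 571) ≈ 2.1173)
r = Mul(Rational(4, 571), I, Pow(319266085, Rational(1, 2))) (r = Mul(2, Pow(Add(Rational(1209, 571), -3919), Rational(1, 2))) = Mul(2, Pow(Rational(-2236540, 571), Rational(1, 2))) = Mul(2, Mul(Rational(2, 571), I, Pow(319266085, Rational(1, 2)))) = Mul(Rational(4, 571), I, Pow(319266085, Rational(1, 2))) ≈ Mul(125.17, I))
Mul(r, Mul(-4, 4)) = Mul(Mul(Rational(4, 571), I, Pow(319266085, Rational(1, 2))), Mul(-4, 4)) = Mul(Mul(Rational(4, 571), I, Pow(319266085, Rational(1, 2))), -16) = Mul(Rational(-64, 571), I, Pow(319266085, Rational(1, 2)))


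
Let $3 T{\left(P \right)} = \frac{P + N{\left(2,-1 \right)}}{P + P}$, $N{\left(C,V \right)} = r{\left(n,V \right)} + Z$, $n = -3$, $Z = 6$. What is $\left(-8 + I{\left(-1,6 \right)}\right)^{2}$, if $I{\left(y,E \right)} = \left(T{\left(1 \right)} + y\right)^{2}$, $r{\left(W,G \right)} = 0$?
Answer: $\frac{82369}{1296} \approx 63.556$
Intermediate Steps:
$N{\left(C,V \right)} = 6$ ($N{\left(C,V \right)} = 0 + 6 = 6$)
$T{\left(P \right)} = \frac{6 + P}{6 P}$ ($T{\left(P \right)} = \frac{\left(P + 6\right) \frac{1}{P + P}}{3} = \frac{\left(6 + P\right) \frac{1}{2 P}}{3} = \frac{\frac{1}{2} \frac{1}{P} \left(6 + P\right)}{3} = \frac{6 + P}{6 P}$)
$I{\left(y,E \right)} = \left(\frac{7}{6} + y\right)^{2}$ ($I{\left(y,E \right)} = \left(\frac{6 + 1}{6 \cdot 1} + y\right)^{2} = \left(\frac{1}{6} \cdot 1 \cdot 7 + y\right)^{2} = \left(\frac{7}{6} + y\right)^{2}$)
$\left(-8 + I{\left(-1,6 \right)}\right)^{2} = \left(-8 + \frac{\left(7 + 6 \left(-1\right)\right)^{2}}{36}\right)^{2} = \left(-8 + \frac{\left(7 - 6\right)^{2}}{36}\right)^{2} = \left(-8 + \frac{1^{2}}{36}\right)^{2} = \left(-8 + \frac{1}{36} \cdot 1\right)^{2} = \left(-8 + \frac{1}{36}\right)^{2} = \left(- \frac{287}{36}\right)^{2} = \frac{82369}{1296}$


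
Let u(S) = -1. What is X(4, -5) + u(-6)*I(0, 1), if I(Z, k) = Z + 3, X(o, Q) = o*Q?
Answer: -23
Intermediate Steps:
X(o, Q) = Q*o
I(Z, k) = 3 + Z
X(4, -5) + u(-6)*I(0, 1) = -5*4 - (3 + 0) = -20 - 1*3 = -20 - 3 = -23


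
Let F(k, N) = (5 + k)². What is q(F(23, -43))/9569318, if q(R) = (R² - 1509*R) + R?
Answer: -283808/4784659 ≈ -0.059316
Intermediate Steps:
q(R) = R² - 1508*R
q(F(23, -43))/9569318 = ((5 + 23)²*(-1508 + (5 + 23)²))/9569318 = (28²*(-1508 + 28²))*(1/9569318) = (784*(-1508 + 784))*(1/9569318) = (784*(-724))*(1/9569318) = -567616*1/9569318 = -283808/4784659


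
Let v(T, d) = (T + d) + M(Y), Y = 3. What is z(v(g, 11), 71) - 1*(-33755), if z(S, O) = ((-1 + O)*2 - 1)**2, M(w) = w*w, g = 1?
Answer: 53076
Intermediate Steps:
M(w) = w**2
v(T, d) = 9 + T + d (v(T, d) = (T + d) + 3**2 = (T + d) + 9 = 9 + T + d)
z(S, O) = (-3 + 2*O)**2 (z(S, O) = ((-2 + 2*O) - 1)**2 = (-3 + 2*O)**2)
z(v(g, 11), 71) - 1*(-33755) = (-3 + 2*71)**2 - 1*(-33755) = (-3 + 142)**2 + 33755 = 139**2 + 33755 = 19321 + 33755 = 53076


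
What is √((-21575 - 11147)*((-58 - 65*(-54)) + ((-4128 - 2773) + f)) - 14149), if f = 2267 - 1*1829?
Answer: √98511793 ≈ 9925.3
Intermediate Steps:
f = 438 (f = 2267 - 1829 = 438)
√((-21575 - 11147)*((-58 - 65*(-54)) + ((-4128 - 2773) + f)) - 14149) = √((-21575 - 11147)*((-58 - 65*(-54)) + ((-4128 - 2773) + 438)) - 14149) = √(-32722*((-58 + 3510) + (-6901 + 438)) - 14149) = √(-32722*(3452 - 6463) - 14149) = √(-32722*(-3011) - 14149) = √(98525942 - 14149) = √98511793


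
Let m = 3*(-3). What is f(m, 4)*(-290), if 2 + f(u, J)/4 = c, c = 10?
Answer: -9280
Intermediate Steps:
m = -9
f(u, J) = 32 (f(u, J) = -8 + 4*10 = -8 + 40 = 32)
f(m, 4)*(-290) = 32*(-290) = -9280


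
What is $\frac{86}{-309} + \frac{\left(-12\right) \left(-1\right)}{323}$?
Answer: $- \frac{24070}{99807} \approx -0.24117$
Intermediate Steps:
$\frac{86}{-309} + \frac{\left(-12\right) \left(-1\right)}{323} = 86 \left(- \frac{1}{309}\right) + 12 \cdot \frac{1}{323} = - \frac{86}{309} + \frac{12}{323} = - \frac{24070}{99807}$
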